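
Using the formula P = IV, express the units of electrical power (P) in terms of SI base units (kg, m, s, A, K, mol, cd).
Units of each symbol in P = IV:
  I (current): A
  V (voltage, in volts): kg·m²/(s³·A)

Multiplying the contributions: [A] · [kg·m²/(s³·A)]
Adding exponents of each base unit: kg: 1, m: 2, s: -3
SI base units of electrical power: kg·m²/s³

Answer: kg·m²/s³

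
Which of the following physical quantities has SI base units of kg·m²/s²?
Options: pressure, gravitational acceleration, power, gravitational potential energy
Checking the SI base units of each option:
  pressure (P = F/A): kg/(m·s²)  ✗
  gravitational acceleration (g = GM/r²): m/s²  ✗
  power (P = W/t): kg·m²/s³  ✗
  gravitational potential energy (U = -GMm/r): kg·m²/s²  ✓ matches

Only gravitational potential energy has units kg·m²/s².

Answer: gravitational potential energy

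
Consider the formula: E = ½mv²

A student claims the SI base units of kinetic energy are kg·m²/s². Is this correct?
Units of each symbol in E = ½mv²:
  m (mass): kg
  v (speed): m/s  → to the power 2, contributes m²/s²
  The factor ½ is dimensionless.

Multiplying the contributions: [kg] · [m²/s²]
Adding exponents of each base unit: kg: 1, m: 2, s: -2
SI base units of kinetic energy: kg·m²/s²

The claimed units kg·m²/s² match the derived units, so the claim is correct.

Answer: Yes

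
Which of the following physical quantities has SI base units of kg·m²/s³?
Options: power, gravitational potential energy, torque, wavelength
Checking the SI base units of each option:
  power (P = W/t): kg·m²/s³  ✓ matches
  gravitational potential energy (U = -GMm/r): kg·m²/s²  ✗
  torque (τ = Fr): kg·m²/s²  ✗
  wavelength (λ = v/f): m  ✗

Only power has units kg·m²/s³.

Answer: power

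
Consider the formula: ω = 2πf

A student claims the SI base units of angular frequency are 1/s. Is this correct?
Units of each symbol in ω = 2πf:
  f (frequency): 1/s
  The factor 2π is dimensionless.

Multiplying the contributions: [1/s]
Adding exponents of each base unit: s: -1
SI base units of angular frequency: 1/s

The claimed units 1/s match the derived units, so the claim is correct.

Answer: Yes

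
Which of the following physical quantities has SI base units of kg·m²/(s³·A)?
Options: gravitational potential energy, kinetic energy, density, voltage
Checking the SI base units of each option:
  gravitational potential energy (U = -GMm/r): kg·m²/s²  ✗
  kinetic energy (E = ½mv²): kg·m²/s²  ✗
  density (ρ = m/V): kg/m³  ✗
  voltage (V = IR): kg·m²/(s³·A)  ✓ matches

Only voltage has units kg·m²/(s³·A).

Answer: voltage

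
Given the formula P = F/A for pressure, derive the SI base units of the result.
Units of each symbol in P = F/A:
  F (force): kg·m/s²
  A (area): m²  → in the denominator, contributes 1/m²

Multiplying the contributions: [kg·m/s²] · [1/m²]
Adding exponents of each base unit: kg: 1, m: -1, s: -2
SI base units of pressure: kg/(m·s²)

Answer: kg/(m·s²)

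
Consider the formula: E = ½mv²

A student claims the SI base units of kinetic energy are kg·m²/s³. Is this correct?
Units of each symbol in E = ½mv²:
  m (mass): kg
  v (speed): m/s  → to the power 2, contributes m²/s²
  The factor ½ is dimensionless.

Multiplying the contributions: [kg] · [m²/s²]
Adding exponents of each base unit: kg: 1, m: 2, s: -2
SI base units of kinetic energy: kg·m²/s²

The claimed units kg·m²/s³ (exponents kg: 1, m: 2, s: -3) do not match the derived units kg·m²/s² (exponents kg: 1, m: 2, s: -2), so the claim is incorrect.

Answer: No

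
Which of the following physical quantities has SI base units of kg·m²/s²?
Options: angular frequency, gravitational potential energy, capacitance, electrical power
Checking the SI base units of each option:
  angular frequency (ω = 2πf): 1/s  ✗
  gravitational potential energy (U = -GMm/r): kg·m²/s²  ✓ matches
  capacitance (C = Q/V): s⁴·A²/(kg·m²)  ✗
  electrical power (P = IV): kg·m²/s³  ✗

Only gravitational potential energy has units kg·m²/s².

Answer: gravitational potential energy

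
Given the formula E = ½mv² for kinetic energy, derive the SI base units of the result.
Units of each symbol in E = ½mv²:
  m (mass): kg
  v (speed): m/s  → to the power 2, contributes m²/s²
  The factor ½ is dimensionless.

Multiplying the contributions: [kg] · [m²/s²]
Adding exponents of each base unit: kg: 1, m: 2, s: -2
SI base units of kinetic energy: kg·m²/s²

Answer: kg·m²/s²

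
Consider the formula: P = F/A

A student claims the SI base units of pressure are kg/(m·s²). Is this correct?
Units of each symbol in P = F/A:
  F (force): kg·m/s²
  A (area): m²  → in the denominator, contributes 1/m²

Multiplying the contributions: [kg·m/s²] · [1/m²]
Adding exponents of each base unit: kg: 1, m: -1, s: -2
SI base units of pressure: kg/(m·s²)

The claimed units kg/(m·s²) match the derived units, so the claim is correct.

Answer: Yes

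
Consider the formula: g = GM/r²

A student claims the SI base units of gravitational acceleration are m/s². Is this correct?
Units of each symbol in g = GM/r²:
  G (gravitational constant): m³/(kg·s²)
  M (mass): kg
  r (distance): m  → to the power 2 in the denominator, contributes 1/m²

Multiplying the contributions: [m³/(kg·s²)] · [kg] · [1/m²]
Adding exponents of each base unit: m: 1, s: -2
SI base units of gravitational acceleration: m/s²

The claimed units m/s² match the derived units, so the claim is correct.

Answer: Yes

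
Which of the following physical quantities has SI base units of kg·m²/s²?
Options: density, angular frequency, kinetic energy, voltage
Checking the SI base units of each option:
  density (ρ = m/V): kg/m³  ✗
  angular frequency (ω = 2πf): 1/s  ✗
  kinetic energy (E = ½mv²): kg·m²/s²  ✓ matches
  voltage (V = IR): kg·m²/(s³·A)  ✗

Only kinetic energy has units kg·m²/s².

Answer: kinetic energy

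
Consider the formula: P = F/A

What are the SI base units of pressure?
Units of each symbol in P = F/A:
  F (force): kg·m/s²
  A (area): m²  → in the denominator, contributes 1/m²

Multiplying the contributions: [kg·m/s²] · [1/m²]
Adding exponents of each base unit: kg: 1, m: -1, s: -2
SI base units of pressure: kg/(m·s²)

Answer: kg/(m·s²)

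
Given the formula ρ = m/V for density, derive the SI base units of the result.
Units of each symbol in ρ = m/V:
  m (mass): kg
  V (volume): m³  → in the denominator, contributes 1/m³

Multiplying the contributions: [kg] · [1/m³]
Adding exponents of each base unit: kg: 1, m: -3
SI base units of density: kg/m³

Answer: kg/m³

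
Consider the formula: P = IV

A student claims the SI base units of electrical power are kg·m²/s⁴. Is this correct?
Units of each symbol in P = IV:
  I (current): A
  V (voltage, in volts): kg·m²/(s³·A)

Multiplying the contributions: [A] · [kg·m²/(s³·A)]
Adding exponents of each base unit: kg: 1, m: 2, s: -3
SI base units of electrical power: kg·m²/s³

The claimed units kg·m²/s⁴ (exponents kg: 1, m: 2, s: -4) do not match the derived units kg·m²/s³ (exponents kg: 1, m: 2, s: -3), so the claim is incorrect.

Answer: No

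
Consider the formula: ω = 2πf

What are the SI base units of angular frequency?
Units of each symbol in ω = 2πf:
  f (frequency): 1/s
  The factor 2π is dimensionless.

Multiplying the contributions: [1/s]
Adding exponents of each base unit: s: -1
SI base units of angular frequency: 1/s

Answer: 1/s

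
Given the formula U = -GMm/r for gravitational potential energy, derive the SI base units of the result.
Units of each symbol in U = -GMm/r:
  G (gravitational constant): m³/(kg·s²)
  M (mass): kg
  m (mass): kg
  r (distance): m  → in the denominator, contributes 1/m
  The minus sign does not affect the units.

Multiplying the contributions: [m³/(kg·s²)] · [kg] · [kg] · [1/m]
Adding exponents of each base unit: kg: 1, m: 2, s: -2
SI base units of gravitational potential energy: kg·m²/s²

Answer: kg·m²/s²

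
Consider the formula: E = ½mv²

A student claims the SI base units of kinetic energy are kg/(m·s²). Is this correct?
Units of each symbol in E = ½mv²:
  m (mass): kg
  v (speed): m/s  → to the power 2, contributes m²/s²
  The factor ½ is dimensionless.

Multiplying the contributions: [kg] · [m²/s²]
Adding exponents of each base unit: kg: 1, m: 2, s: -2
SI base units of kinetic energy: kg·m²/s²

The claimed units kg/(m·s²) (exponents kg: 1, m: -1, s: -2) do not match the derived units kg·m²/s² (exponents kg: 1, m: 2, s: -2), so the claim is incorrect.

Answer: No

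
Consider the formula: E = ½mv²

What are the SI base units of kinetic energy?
Units of each symbol in E = ½mv²:
  m (mass): kg
  v (speed): m/s  → to the power 2, contributes m²/s²
  The factor ½ is dimensionless.

Multiplying the contributions: [kg] · [m²/s²]
Adding exponents of each base unit: kg: 1, m: 2, s: -2
SI base units of kinetic energy: kg·m²/s²

Answer: kg·m²/s²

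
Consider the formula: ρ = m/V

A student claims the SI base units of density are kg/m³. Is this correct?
Units of each symbol in ρ = m/V:
  m (mass): kg
  V (volume): m³  → in the denominator, contributes 1/m³

Multiplying the contributions: [kg] · [1/m³]
Adding exponents of each base unit: kg: 1, m: -3
SI base units of density: kg/m³

The claimed units kg/m³ match the derived units, so the claim is correct.

Answer: Yes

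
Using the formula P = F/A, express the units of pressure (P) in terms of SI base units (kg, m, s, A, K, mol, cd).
Units of each symbol in P = F/A:
  F (force): kg·m/s²
  A (area): m²  → in the denominator, contributes 1/m²

Multiplying the contributions: [kg·m/s²] · [1/m²]
Adding exponents of each base unit: kg: 1, m: -1, s: -2
SI base units of pressure: kg/(m·s²)

Answer: kg/(m·s²)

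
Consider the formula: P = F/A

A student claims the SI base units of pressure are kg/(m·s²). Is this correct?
Units of each symbol in P = F/A:
  F (force): kg·m/s²
  A (area): m²  → in the denominator, contributes 1/m²

Multiplying the contributions: [kg·m/s²] · [1/m²]
Adding exponents of each base unit: kg: 1, m: -1, s: -2
SI base units of pressure: kg/(m·s²)

The claimed units kg/(m·s²) match the derived units, so the claim is correct.

Answer: Yes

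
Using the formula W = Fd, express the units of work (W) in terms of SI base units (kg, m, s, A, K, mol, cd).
Units of each symbol in W = Fd:
  F (force): kg·m/s²
  d (displacement): m

Multiplying the contributions: [kg·m/s²] · [m]
Adding exponents of each base unit: kg: 1, m: 2, s: -2
SI base units of work: kg·m²/s²

Answer: kg·m²/s²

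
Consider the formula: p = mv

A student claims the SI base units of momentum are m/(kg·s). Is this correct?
Units of each symbol in p = mv:
  m (mass): kg
  v (velocity): m/s

Multiplying the contributions: [kg] · [m/s]
Adding exponents of each base unit: kg: 1, m: 1, s: -1
SI base units of momentum: kg·m/s

The claimed units m/(kg·s) (exponents kg: -1, m: 1, s: -1) do not match the derived units kg·m/s (exponents kg: 1, m: 1, s: -1), so the claim is incorrect.

Answer: No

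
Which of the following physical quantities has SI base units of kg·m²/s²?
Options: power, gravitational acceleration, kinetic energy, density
Checking the SI base units of each option:
  power (P = W/t): kg·m²/s³  ✗
  gravitational acceleration (g = GM/r²): m/s²  ✗
  kinetic energy (E = ½mv²): kg·m²/s²  ✓ matches
  density (ρ = m/V): kg/m³  ✗

Only kinetic energy has units kg·m²/s².

Answer: kinetic energy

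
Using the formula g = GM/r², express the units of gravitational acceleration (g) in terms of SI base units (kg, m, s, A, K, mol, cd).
Units of each symbol in g = GM/r²:
  G (gravitational constant): m³/(kg·s²)
  M (mass): kg
  r (distance): m  → to the power 2 in the denominator, contributes 1/m²

Multiplying the contributions: [m³/(kg·s²)] · [kg] · [1/m²]
Adding exponents of each base unit: m: 1, s: -2
SI base units of gravitational acceleration: m/s²

Answer: m/s²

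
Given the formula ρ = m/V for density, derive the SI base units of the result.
Units of each symbol in ρ = m/V:
  m (mass): kg
  V (volume): m³  → in the denominator, contributes 1/m³

Multiplying the contributions: [kg] · [1/m³]
Adding exponents of each base unit: kg: 1, m: -3
SI base units of density: kg/m³

Answer: kg/m³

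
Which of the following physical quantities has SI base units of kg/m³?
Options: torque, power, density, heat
Checking the SI base units of each option:
  torque (τ = Fr): kg·m²/s²  ✗
  power (P = W/t): kg·m²/s³  ✗
  density (ρ = m/V): kg/m³  ✓ matches
  heat (Q = mcΔT): kg·m²/s²  ✗

Only density has units kg/m³.

Answer: density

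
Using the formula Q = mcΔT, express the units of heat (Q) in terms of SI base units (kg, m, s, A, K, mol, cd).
Units of each symbol in Q = mcΔT:
  m (mass): kg
  c (specific heat capacity, in J/(kg·K)): m²/(s²·K)
  ΔT (temperature change): K

Multiplying the contributions: [kg] · [m²/(s²·K)] · [K]
Adding exponents of each base unit: kg: 1, m: 2, s: -2
SI base units of heat: kg·m²/s²

Answer: kg·m²/s²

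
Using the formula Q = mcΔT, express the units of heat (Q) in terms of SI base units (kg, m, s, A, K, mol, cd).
Units of each symbol in Q = mcΔT:
  m (mass): kg
  c (specific heat capacity, in J/(kg·K)): m²/(s²·K)
  ΔT (temperature change): K

Multiplying the contributions: [kg] · [m²/(s²·K)] · [K]
Adding exponents of each base unit: kg: 1, m: 2, s: -2
SI base units of heat: kg·m²/s²

Answer: kg·m²/s²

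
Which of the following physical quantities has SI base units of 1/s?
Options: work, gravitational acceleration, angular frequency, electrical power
Checking the SI base units of each option:
  work (W = Fd): kg·m²/s²  ✗
  gravitational acceleration (g = GM/r²): m/s²  ✗
  angular frequency (ω = 2πf): 1/s  ✓ matches
  electrical power (P = IV): kg·m²/s³  ✗

Only angular frequency has units 1/s.

Answer: angular frequency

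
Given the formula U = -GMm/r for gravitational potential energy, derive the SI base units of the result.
Units of each symbol in U = -GMm/r:
  G (gravitational constant): m³/(kg·s²)
  M (mass): kg
  m (mass): kg
  r (distance): m  → in the denominator, contributes 1/m
  The minus sign does not affect the units.

Multiplying the contributions: [m³/(kg·s²)] · [kg] · [kg] · [1/m]
Adding exponents of each base unit: kg: 1, m: 2, s: -2
SI base units of gravitational potential energy: kg·m²/s²

Answer: kg·m²/s²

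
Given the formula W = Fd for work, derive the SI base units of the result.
Units of each symbol in W = Fd:
  F (force): kg·m/s²
  d (displacement): m

Multiplying the contributions: [kg·m/s²] · [m]
Adding exponents of each base unit: kg: 1, m: 2, s: -2
SI base units of work: kg·m²/s²

Answer: kg·m²/s²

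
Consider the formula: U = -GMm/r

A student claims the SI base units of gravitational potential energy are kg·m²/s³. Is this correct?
Units of each symbol in U = -GMm/r:
  G (gravitational constant): m³/(kg·s²)
  M (mass): kg
  m (mass): kg
  r (distance): m  → in the denominator, contributes 1/m
  The minus sign does not affect the units.

Multiplying the contributions: [m³/(kg·s²)] · [kg] · [kg] · [1/m]
Adding exponents of each base unit: kg: 1, m: 2, s: -2
SI base units of gravitational potential energy: kg·m²/s²

The claimed units kg·m²/s³ (exponents kg: 1, m: 2, s: -3) do not match the derived units kg·m²/s² (exponents kg: 1, m: 2, s: -2), so the claim is incorrect.

Answer: No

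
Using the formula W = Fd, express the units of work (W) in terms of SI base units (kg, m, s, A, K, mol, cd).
Units of each symbol in W = Fd:
  F (force): kg·m/s²
  d (displacement): m

Multiplying the contributions: [kg·m/s²] · [m]
Adding exponents of each base unit: kg: 1, m: 2, s: -2
SI base units of work: kg·m²/s²

Answer: kg·m²/s²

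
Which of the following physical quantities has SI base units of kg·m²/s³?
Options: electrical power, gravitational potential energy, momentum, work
Checking the SI base units of each option:
  electrical power (P = IV): kg·m²/s³  ✓ matches
  gravitational potential energy (U = -GMm/r): kg·m²/s²  ✗
  momentum (p = mv): kg·m/s  ✗
  work (W = Fd): kg·m²/s²  ✗

Only electrical power has units kg·m²/s³.

Answer: electrical power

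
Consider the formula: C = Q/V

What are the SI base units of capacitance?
Units of each symbol in C = Q/V:
  Q (charge, in coulombs): s·A
  V (voltage, in volts): kg·m²/(s³·A)  → in the denominator, contributes s³·A/(kg·m²)

Multiplying the contributions: [s·A] · [s³·A/(kg·m²)]
Adding exponents of each base unit: kg: -1, m: -2, s: 4, A: 2
SI base units of capacitance: s⁴·A²/(kg·m²)

Answer: s⁴·A²/(kg·m²)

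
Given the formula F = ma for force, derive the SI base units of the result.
Units of each symbol in F = ma:
  m (mass): kg
  a (acceleration): m/s²

Multiplying the contributions: [kg] · [m/s²]
Adding exponents of each base unit: kg: 1, m: 1, s: -2
SI base units of force: kg·m/s²

Answer: kg·m/s²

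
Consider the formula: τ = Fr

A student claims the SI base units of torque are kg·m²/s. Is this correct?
Units of each symbol in τ = Fr:
  F (force): kg·m/s²
  r (lever arm): m

Multiplying the contributions: [kg·m/s²] · [m]
Adding exponents of each base unit: kg: 1, m: 2, s: -2
SI base units of torque: kg·m²/s²

The claimed units kg·m²/s (exponents kg: 1, m: 2, s: -1) do not match the derived units kg·m²/s² (exponents kg: 1, m: 2, s: -2), so the claim is incorrect.

Answer: No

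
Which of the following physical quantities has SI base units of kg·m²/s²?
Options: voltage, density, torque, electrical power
Checking the SI base units of each option:
  voltage (V = IR): kg·m²/(s³·A)  ✗
  density (ρ = m/V): kg/m³  ✗
  torque (τ = Fr): kg·m²/s²  ✓ matches
  electrical power (P = IV): kg·m²/s³  ✗

Only torque has units kg·m²/s².

Answer: torque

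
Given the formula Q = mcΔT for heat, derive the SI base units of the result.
Units of each symbol in Q = mcΔT:
  m (mass): kg
  c (specific heat capacity, in J/(kg·K)): m²/(s²·K)
  ΔT (temperature change): K

Multiplying the contributions: [kg] · [m²/(s²·K)] · [K]
Adding exponents of each base unit: kg: 1, m: 2, s: -2
SI base units of heat: kg·m²/s²

Answer: kg·m²/s²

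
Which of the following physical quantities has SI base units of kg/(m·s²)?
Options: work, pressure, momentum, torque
Checking the SI base units of each option:
  work (W = Fd): kg·m²/s²  ✗
  pressure (P = F/A): kg/(m·s²)  ✓ matches
  momentum (p = mv): kg·m/s  ✗
  torque (τ = Fr): kg·m²/s²  ✗

Only pressure has units kg/(m·s²).

Answer: pressure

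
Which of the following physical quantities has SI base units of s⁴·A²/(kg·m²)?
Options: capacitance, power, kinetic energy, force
Checking the SI base units of each option:
  capacitance (C = Q/V): s⁴·A²/(kg·m²)  ✓ matches
  power (P = W/t): kg·m²/s³  ✗
  kinetic energy (E = ½mv²): kg·m²/s²  ✗
  force (F = ma): kg·m/s²  ✗

Only capacitance has units s⁴·A²/(kg·m²).

Answer: capacitance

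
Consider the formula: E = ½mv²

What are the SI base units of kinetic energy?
Units of each symbol in E = ½mv²:
  m (mass): kg
  v (speed): m/s  → to the power 2, contributes m²/s²
  The factor ½ is dimensionless.

Multiplying the contributions: [kg] · [m²/s²]
Adding exponents of each base unit: kg: 1, m: 2, s: -2
SI base units of kinetic energy: kg·m²/s²

Answer: kg·m²/s²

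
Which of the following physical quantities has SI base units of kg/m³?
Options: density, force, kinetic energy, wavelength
Checking the SI base units of each option:
  density (ρ = m/V): kg/m³  ✓ matches
  force (F = ma): kg·m/s²  ✗
  kinetic energy (E = ½mv²): kg·m²/s²  ✗
  wavelength (λ = v/f): m  ✗

Only density has units kg/m³.

Answer: density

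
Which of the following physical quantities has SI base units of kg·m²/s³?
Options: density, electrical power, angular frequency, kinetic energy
Checking the SI base units of each option:
  density (ρ = m/V): kg/m³  ✗
  electrical power (P = IV): kg·m²/s³  ✓ matches
  angular frequency (ω = 2πf): 1/s  ✗
  kinetic energy (E = ½mv²): kg·m²/s²  ✗

Only electrical power has units kg·m²/s³.

Answer: electrical power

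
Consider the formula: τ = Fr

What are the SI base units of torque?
Units of each symbol in τ = Fr:
  F (force): kg·m/s²
  r (lever arm): m

Multiplying the contributions: [kg·m/s²] · [m]
Adding exponents of each base unit: kg: 1, m: 2, s: -2
SI base units of torque: kg·m²/s²

Answer: kg·m²/s²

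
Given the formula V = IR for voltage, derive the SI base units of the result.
Units of each symbol in V = IR:
  I (current): A
  R (resistance, in ohms): kg·m²/(s³·A²)

Multiplying the contributions: [A] · [kg·m²/(s³·A²)]
Adding exponents of each base unit: kg: 1, m: 2, s: -3, A: -1
SI base units of voltage: kg·m²/(s³·A)

Answer: kg·m²/(s³·A)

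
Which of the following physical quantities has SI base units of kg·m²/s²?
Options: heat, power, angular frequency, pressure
Checking the SI base units of each option:
  heat (Q = mcΔT): kg·m²/s²  ✓ matches
  power (P = W/t): kg·m²/s³  ✗
  angular frequency (ω = 2πf): 1/s  ✗
  pressure (P = F/A): kg/(m·s²)  ✗

Only heat has units kg·m²/s².

Answer: heat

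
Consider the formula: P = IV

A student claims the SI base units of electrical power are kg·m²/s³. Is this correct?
Units of each symbol in P = IV:
  I (current): A
  V (voltage, in volts): kg·m²/(s³·A)

Multiplying the contributions: [A] · [kg·m²/(s³·A)]
Adding exponents of each base unit: kg: 1, m: 2, s: -3
SI base units of electrical power: kg·m²/s³

The claimed units kg·m²/s³ match the derived units, so the claim is correct.

Answer: Yes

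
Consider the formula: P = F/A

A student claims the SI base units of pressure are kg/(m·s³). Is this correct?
Units of each symbol in P = F/A:
  F (force): kg·m/s²
  A (area): m²  → in the denominator, contributes 1/m²

Multiplying the contributions: [kg·m/s²] · [1/m²]
Adding exponents of each base unit: kg: 1, m: -1, s: -2
SI base units of pressure: kg/(m·s²)

The claimed units kg/(m·s³) (exponents kg: 1, m: -1, s: -3) do not match the derived units kg/(m·s²) (exponents kg: 1, m: -1, s: -2), so the claim is incorrect.

Answer: No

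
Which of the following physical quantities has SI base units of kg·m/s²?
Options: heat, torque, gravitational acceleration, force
Checking the SI base units of each option:
  heat (Q = mcΔT): kg·m²/s²  ✗
  torque (τ = Fr): kg·m²/s²  ✗
  gravitational acceleration (g = GM/r²): m/s²  ✗
  force (F = ma): kg·m/s²  ✓ matches

Only force has units kg·m/s².

Answer: force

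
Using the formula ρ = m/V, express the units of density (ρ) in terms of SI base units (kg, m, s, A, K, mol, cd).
Units of each symbol in ρ = m/V:
  m (mass): kg
  V (volume): m³  → in the denominator, contributes 1/m³

Multiplying the contributions: [kg] · [1/m³]
Adding exponents of each base unit: kg: 1, m: -3
SI base units of density: kg/m³

Answer: kg/m³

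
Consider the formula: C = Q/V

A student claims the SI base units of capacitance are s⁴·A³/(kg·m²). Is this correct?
Units of each symbol in C = Q/V:
  Q (charge, in coulombs): s·A
  V (voltage, in volts): kg·m²/(s³·A)  → in the denominator, contributes s³·A/(kg·m²)

Multiplying the contributions: [s·A] · [s³·A/(kg·m²)]
Adding exponents of each base unit: kg: -1, m: -2, s: 4, A: 2
SI base units of capacitance: s⁴·A²/(kg·m²)

The claimed units s⁴·A³/(kg·m²) (exponents kg: -1, m: -2, s: 4, A: 3) do not match the derived units s⁴·A²/(kg·m²) (exponents kg: -1, m: -2, s: 4, A: 2), so the claim is incorrect.

Answer: No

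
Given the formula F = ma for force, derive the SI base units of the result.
Units of each symbol in F = ma:
  m (mass): kg
  a (acceleration): m/s²

Multiplying the contributions: [kg] · [m/s²]
Adding exponents of each base unit: kg: 1, m: 1, s: -2
SI base units of force: kg·m/s²

Answer: kg·m/s²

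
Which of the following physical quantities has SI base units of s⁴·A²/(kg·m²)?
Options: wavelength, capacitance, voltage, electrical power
Checking the SI base units of each option:
  wavelength (λ = v/f): m  ✗
  capacitance (C = Q/V): s⁴·A²/(kg·m²)  ✓ matches
  voltage (V = IR): kg·m²/(s³·A)  ✗
  electrical power (P = IV): kg·m²/s³  ✗

Only capacitance has units s⁴·A²/(kg·m²).

Answer: capacitance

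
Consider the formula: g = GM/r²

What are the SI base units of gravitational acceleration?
Units of each symbol in g = GM/r²:
  G (gravitational constant): m³/(kg·s²)
  M (mass): kg
  r (distance): m  → to the power 2 in the denominator, contributes 1/m²

Multiplying the contributions: [m³/(kg·s²)] · [kg] · [1/m²]
Adding exponents of each base unit: m: 1, s: -2
SI base units of gravitational acceleration: m/s²

Answer: m/s²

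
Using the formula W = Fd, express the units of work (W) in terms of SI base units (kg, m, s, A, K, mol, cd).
Units of each symbol in W = Fd:
  F (force): kg·m/s²
  d (displacement): m

Multiplying the contributions: [kg·m/s²] · [m]
Adding exponents of each base unit: kg: 1, m: 2, s: -2
SI base units of work: kg·m²/s²

Answer: kg·m²/s²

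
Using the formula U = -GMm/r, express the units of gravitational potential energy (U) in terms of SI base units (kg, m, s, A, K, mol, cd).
Units of each symbol in U = -GMm/r:
  G (gravitational constant): m³/(kg·s²)
  M (mass): kg
  m (mass): kg
  r (distance): m  → in the denominator, contributes 1/m
  The minus sign does not affect the units.

Multiplying the contributions: [m³/(kg·s²)] · [kg] · [kg] · [1/m]
Adding exponents of each base unit: kg: 1, m: 2, s: -2
SI base units of gravitational potential energy: kg·m²/s²

Answer: kg·m²/s²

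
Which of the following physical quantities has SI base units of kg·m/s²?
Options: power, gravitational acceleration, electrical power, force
Checking the SI base units of each option:
  power (P = W/t): kg·m²/s³  ✗
  gravitational acceleration (g = GM/r²): m/s²  ✗
  electrical power (P = IV): kg·m²/s³  ✗
  force (F = ma): kg·m/s²  ✓ matches

Only force has units kg·m/s².

Answer: force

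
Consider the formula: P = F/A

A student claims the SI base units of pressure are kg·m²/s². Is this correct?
Units of each symbol in P = F/A:
  F (force): kg·m/s²
  A (area): m²  → in the denominator, contributes 1/m²

Multiplying the contributions: [kg·m/s²] · [1/m²]
Adding exponents of each base unit: kg: 1, m: -1, s: -2
SI base units of pressure: kg/(m·s²)

The claimed units kg·m²/s² (exponents kg: 1, m: 2, s: -2) do not match the derived units kg/(m·s²) (exponents kg: 1, m: -1, s: -2), so the claim is incorrect.

Answer: No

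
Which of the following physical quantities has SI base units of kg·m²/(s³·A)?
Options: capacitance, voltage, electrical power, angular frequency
Checking the SI base units of each option:
  capacitance (C = Q/V): s⁴·A²/(kg·m²)  ✗
  voltage (V = IR): kg·m²/(s³·A)  ✓ matches
  electrical power (P = IV): kg·m²/s³  ✗
  angular frequency (ω = 2πf): 1/s  ✗

Only voltage has units kg·m²/(s³·A).

Answer: voltage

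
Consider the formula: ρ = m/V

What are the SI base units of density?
Units of each symbol in ρ = m/V:
  m (mass): kg
  V (volume): m³  → in the denominator, contributes 1/m³

Multiplying the contributions: [kg] · [1/m³]
Adding exponents of each base unit: kg: 1, m: -3
SI base units of density: kg/m³

Answer: kg/m³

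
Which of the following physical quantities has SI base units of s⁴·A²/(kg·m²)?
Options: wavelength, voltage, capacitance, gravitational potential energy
Checking the SI base units of each option:
  wavelength (λ = v/f): m  ✗
  voltage (V = IR): kg·m²/(s³·A)  ✗
  capacitance (C = Q/V): s⁴·A²/(kg·m²)  ✓ matches
  gravitational potential energy (U = -GMm/r): kg·m²/s²  ✗

Only capacitance has units s⁴·A²/(kg·m²).

Answer: capacitance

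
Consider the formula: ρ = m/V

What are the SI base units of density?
Units of each symbol in ρ = m/V:
  m (mass): kg
  V (volume): m³  → in the denominator, contributes 1/m³

Multiplying the contributions: [kg] · [1/m³]
Adding exponents of each base unit: kg: 1, m: -3
SI base units of density: kg/m³

Answer: kg/m³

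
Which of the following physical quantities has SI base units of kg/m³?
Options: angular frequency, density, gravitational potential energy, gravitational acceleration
Checking the SI base units of each option:
  angular frequency (ω = 2πf): 1/s  ✗
  density (ρ = m/V): kg/m³  ✓ matches
  gravitational potential energy (U = -GMm/r): kg·m²/s²  ✗
  gravitational acceleration (g = GM/r²): m/s²  ✗

Only density has units kg/m³.

Answer: density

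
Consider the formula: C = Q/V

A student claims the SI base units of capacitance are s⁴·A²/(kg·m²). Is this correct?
Units of each symbol in C = Q/V:
  Q (charge, in coulombs): s·A
  V (voltage, in volts): kg·m²/(s³·A)  → in the denominator, contributes s³·A/(kg·m²)

Multiplying the contributions: [s·A] · [s³·A/(kg·m²)]
Adding exponents of each base unit: kg: -1, m: -2, s: 4, A: 2
SI base units of capacitance: s⁴·A²/(kg·m²)

The claimed units s⁴·A²/(kg·m²) match the derived units, so the claim is correct.

Answer: Yes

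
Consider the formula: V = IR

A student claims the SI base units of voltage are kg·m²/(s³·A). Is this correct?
Units of each symbol in V = IR:
  I (current): A
  R (resistance, in ohms): kg·m²/(s³·A²)

Multiplying the contributions: [A] · [kg·m²/(s³·A²)]
Adding exponents of each base unit: kg: 1, m: 2, s: -3, A: -1
SI base units of voltage: kg·m²/(s³·A)

The claimed units kg·m²/(s³·A) match the derived units, so the claim is correct.

Answer: Yes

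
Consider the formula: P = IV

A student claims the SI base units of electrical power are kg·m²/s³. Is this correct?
Units of each symbol in P = IV:
  I (current): A
  V (voltage, in volts): kg·m²/(s³·A)

Multiplying the contributions: [A] · [kg·m²/(s³·A)]
Adding exponents of each base unit: kg: 1, m: 2, s: -3
SI base units of electrical power: kg·m²/s³

The claimed units kg·m²/s³ match the derived units, so the claim is correct.

Answer: Yes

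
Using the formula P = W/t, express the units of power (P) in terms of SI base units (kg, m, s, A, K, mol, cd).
Units of each symbol in P = W/t:
  W (work): kg·m²/s²
  t (time): s  → in the denominator, contributes 1/s

Multiplying the contributions: [kg·m²/s²] · [1/s]
Adding exponents of each base unit: kg: 1, m: 2, s: -3
SI base units of power: kg·m²/s³

Answer: kg·m²/s³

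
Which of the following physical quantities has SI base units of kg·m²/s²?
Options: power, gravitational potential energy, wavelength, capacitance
Checking the SI base units of each option:
  power (P = W/t): kg·m²/s³  ✗
  gravitational potential energy (U = -GMm/r): kg·m²/s²  ✓ matches
  wavelength (λ = v/f): m  ✗
  capacitance (C = Q/V): s⁴·A²/(kg·m²)  ✗

Only gravitational potential energy has units kg·m²/s².

Answer: gravitational potential energy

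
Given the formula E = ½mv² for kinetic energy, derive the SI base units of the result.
Units of each symbol in E = ½mv²:
  m (mass): kg
  v (speed): m/s  → to the power 2, contributes m²/s²
  The factor ½ is dimensionless.

Multiplying the contributions: [kg] · [m²/s²]
Adding exponents of each base unit: kg: 1, m: 2, s: -2
SI base units of kinetic energy: kg·m²/s²

Answer: kg·m²/s²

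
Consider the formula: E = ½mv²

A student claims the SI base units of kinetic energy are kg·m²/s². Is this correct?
Units of each symbol in E = ½mv²:
  m (mass): kg
  v (speed): m/s  → to the power 2, contributes m²/s²
  The factor ½ is dimensionless.

Multiplying the contributions: [kg] · [m²/s²]
Adding exponents of each base unit: kg: 1, m: 2, s: -2
SI base units of kinetic energy: kg·m²/s²

The claimed units kg·m²/s² match the derived units, so the claim is correct.

Answer: Yes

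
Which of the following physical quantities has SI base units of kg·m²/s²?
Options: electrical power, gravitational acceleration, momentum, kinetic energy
Checking the SI base units of each option:
  electrical power (P = IV): kg·m²/s³  ✗
  gravitational acceleration (g = GM/r²): m/s²  ✗
  momentum (p = mv): kg·m/s  ✗
  kinetic energy (E = ½mv²): kg·m²/s²  ✓ matches

Only kinetic energy has units kg·m²/s².

Answer: kinetic energy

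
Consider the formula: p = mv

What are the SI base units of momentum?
Units of each symbol in p = mv:
  m (mass): kg
  v (velocity): m/s

Multiplying the contributions: [kg] · [m/s]
Adding exponents of each base unit: kg: 1, m: 1, s: -1
SI base units of momentum: kg·m/s

Answer: kg·m/s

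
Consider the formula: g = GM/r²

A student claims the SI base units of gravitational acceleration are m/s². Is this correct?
Units of each symbol in g = GM/r²:
  G (gravitational constant): m³/(kg·s²)
  M (mass): kg
  r (distance): m  → to the power 2 in the denominator, contributes 1/m²

Multiplying the contributions: [m³/(kg·s²)] · [kg] · [1/m²]
Adding exponents of each base unit: m: 1, s: -2
SI base units of gravitational acceleration: m/s²

The claimed units m/s² match the derived units, so the claim is correct.

Answer: Yes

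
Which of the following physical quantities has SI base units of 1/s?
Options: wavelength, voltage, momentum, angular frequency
Checking the SI base units of each option:
  wavelength (λ = v/f): m  ✗
  voltage (V = IR): kg·m²/(s³·A)  ✗
  momentum (p = mv): kg·m/s  ✗
  angular frequency (ω = 2πf): 1/s  ✓ matches

Only angular frequency has units 1/s.

Answer: angular frequency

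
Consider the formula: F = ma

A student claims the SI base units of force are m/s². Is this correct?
Units of each symbol in F = ma:
  m (mass): kg
  a (acceleration): m/s²

Multiplying the contributions: [kg] · [m/s²]
Adding exponents of each base unit: kg: 1, m: 1, s: -2
SI base units of force: kg·m/s²

The claimed units m/s² (exponents m: 1, s: -2) do not match the derived units kg·m/s² (exponents kg: 1, m: 1, s: -2), so the claim is incorrect.

Answer: No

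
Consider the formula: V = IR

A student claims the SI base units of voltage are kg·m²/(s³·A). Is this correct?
Units of each symbol in V = IR:
  I (current): A
  R (resistance, in ohms): kg·m²/(s³·A²)

Multiplying the contributions: [A] · [kg·m²/(s³·A²)]
Adding exponents of each base unit: kg: 1, m: 2, s: -3, A: -1
SI base units of voltage: kg·m²/(s³·A)

The claimed units kg·m²/(s³·A) match the derived units, so the claim is correct.

Answer: Yes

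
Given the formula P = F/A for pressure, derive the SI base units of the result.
Units of each symbol in P = F/A:
  F (force): kg·m/s²
  A (area): m²  → in the denominator, contributes 1/m²

Multiplying the contributions: [kg·m/s²] · [1/m²]
Adding exponents of each base unit: kg: 1, m: -1, s: -2
SI base units of pressure: kg/(m·s²)

Answer: kg/(m·s²)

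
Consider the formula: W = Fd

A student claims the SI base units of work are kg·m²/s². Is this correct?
Units of each symbol in W = Fd:
  F (force): kg·m/s²
  d (displacement): m

Multiplying the contributions: [kg·m/s²] · [m]
Adding exponents of each base unit: kg: 1, m: 2, s: -2
SI base units of work: kg·m²/s²

The claimed units kg·m²/s² match the derived units, so the claim is correct.

Answer: Yes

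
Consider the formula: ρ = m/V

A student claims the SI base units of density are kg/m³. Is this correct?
Units of each symbol in ρ = m/V:
  m (mass): kg
  V (volume): m³  → in the denominator, contributes 1/m³

Multiplying the contributions: [kg] · [1/m³]
Adding exponents of each base unit: kg: 1, m: -3
SI base units of density: kg/m³

The claimed units kg/m³ match the derived units, so the claim is correct.

Answer: Yes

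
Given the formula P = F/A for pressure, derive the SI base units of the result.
Units of each symbol in P = F/A:
  F (force): kg·m/s²
  A (area): m²  → in the denominator, contributes 1/m²

Multiplying the contributions: [kg·m/s²] · [1/m²]
Adding exponents of each base unit: kg: 1, m: -1, s: -2
SI base units of pressure: kg/(m·s²)

Answer: kg/(m·s²)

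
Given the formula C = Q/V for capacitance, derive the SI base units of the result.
Units of each symbol in C = Q/V:
  Q (charge, in coulombs): s·A
  V (voltage, in volts): kg·m²/(s³·A)  → in the denominator, contributes s³·A/(kg·m²)

Multiplying the contributions: [s·A] · [s³·A/(kg·m²)]
Adding exponents of each base unit: kg: -1, m: -2, s: 4, A: 2
SI base units of capacitance: s⁴·A²/(kg·m²)

Answer: s⁴·A²/(kg·m²)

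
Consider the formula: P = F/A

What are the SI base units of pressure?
Units of each symbol in P = F/A:
  F (force): kg·m/s²
  A (area): m²  → in the denominator, contributes 1/m²

Multiplying the contributions: [kg·m/s²] · [1/m²]
Adding exponents of each base unit: kg: 1, m: -1, s: -2
SI base units of pressure: kg/(m·s²)

Answer: kg/(m·s²)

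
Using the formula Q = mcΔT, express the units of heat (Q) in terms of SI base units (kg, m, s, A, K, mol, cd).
Units of each symbol in Q = mcΔT:
  m (mass): kg
  c (specific heat capacity, in J/(kg·K)): m²/(s²·K)
  ΔT (temperature change): K

Multiplying the contributions: [kg] · [m²/(s²·K)] · [K]
Adding exponents of each base unit: kg: 1, m: 2, s: -2
SI base units of heat: kg·m²/s²

Answer: kg·m²/s²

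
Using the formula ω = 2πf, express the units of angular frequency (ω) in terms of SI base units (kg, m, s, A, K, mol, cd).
Units of each symbol in ω = 2πf:
  f (frequency): 1/s
  The factor 2π is dimensionless.

Multiplying the contributions: [1/s]
Adding exponents of each base unit: s: -1
SI base units of angular frequency: 1/s

Answer: 1/s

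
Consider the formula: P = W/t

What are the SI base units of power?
Units of each symbol in P = W/t:
  W (work): kg·m²/s²
  t (time): s  → in the denominator, contributes 1/s

Multiplying the contributions: [kg·m²/s²] · [1/s]
Adding exponents of each base unit: kg: 1, m: 2, s: -3
SI base units of power: kg·m²/s³

Answer: kg·m²/s³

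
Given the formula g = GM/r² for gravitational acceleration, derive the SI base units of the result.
Units of each symbol in g = GM/r²:
  G (gravitational constant): m³/(kg·s²)
  M (mass): kg
  r (distance): m  → to the power 2 in the denominator, contributes 1/m²

Multiplying the contributions: [m³/(kg·s²)] · [kg] · [1/m²]
Adding exponents of each base unit: m: 1, s: -2
SI base units of gravitational acceleration: m/s²

Answer: m/s²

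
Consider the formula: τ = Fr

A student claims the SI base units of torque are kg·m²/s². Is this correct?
Units of each symbol in τ = Fr:
  F (force): kg·m/s²
  r (lever arm): m

Multiplying the contributions: [kg·m/s²] · [m]
Adding exponents of each base unit: kg: 1, m: 2, s: -2
SI base units of torque: kg·m²/s²

The claimed units kg·m²/s² match the derived units, so the claim is correct.

Answer: Yes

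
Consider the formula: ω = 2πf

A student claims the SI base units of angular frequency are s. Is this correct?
Units of each symbol in ω = 2πf:
  f (frequency): 1/s
  The factor 2π is dimensionless.

Multiplying the contributions: [1/s]
Adding exponents of each base unit: s: -1
SI base units of angular frequency: 1/s

The claimed units s (exponents s: 1) do not match the derived units 1/s (exponents s: -1), so the claim is incorrect.

Answer: No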